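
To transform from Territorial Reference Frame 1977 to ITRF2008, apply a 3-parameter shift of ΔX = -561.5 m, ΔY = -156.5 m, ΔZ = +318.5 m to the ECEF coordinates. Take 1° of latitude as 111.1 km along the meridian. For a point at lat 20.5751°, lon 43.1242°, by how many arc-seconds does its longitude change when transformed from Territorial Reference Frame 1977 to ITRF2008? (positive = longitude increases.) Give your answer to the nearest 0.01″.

Δλ = 9.33″

sin φ = 0.351435, cos φ = 0.936212, sin λ = 0.683582, cos λ = 0.729874.
East component: ΔE = −sin λ·ΔX + cos λ·ΔY = −(0.683582)(-561.5) + (0.729874)(-156.5) = 269.61 m.
1° of latitude spans 111100 m; at latitude φ, 1° of longitude spans that × cos φ = 104013.2 m, so Δλ = 269.61 / 104013.2 × 3600 = 9.331″.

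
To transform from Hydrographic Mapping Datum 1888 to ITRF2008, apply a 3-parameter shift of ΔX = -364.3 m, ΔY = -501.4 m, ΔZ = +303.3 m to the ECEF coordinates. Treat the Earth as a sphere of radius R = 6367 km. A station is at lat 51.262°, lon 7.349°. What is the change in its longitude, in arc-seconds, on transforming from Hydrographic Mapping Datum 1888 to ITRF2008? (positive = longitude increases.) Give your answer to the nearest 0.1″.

Δλ = -23.3″

sin φ = 0.780016, cos φ = 0.625760, sin λ = 0.127913, cos λ = 0.991785.
East component: ΔE = −sin λ·ΔX + cos λ·ΔY = −(0.127913)(-364.3) + (0.991785)(-501.4) = -450.68 m.
1° of latitude spans πR/180 = 111125 m; at latitude φ, 1° of longitude spans that × cos φ = 69537.7 m, so Δλ = -450.68 / 69537.7 × 3600 = -23.332″.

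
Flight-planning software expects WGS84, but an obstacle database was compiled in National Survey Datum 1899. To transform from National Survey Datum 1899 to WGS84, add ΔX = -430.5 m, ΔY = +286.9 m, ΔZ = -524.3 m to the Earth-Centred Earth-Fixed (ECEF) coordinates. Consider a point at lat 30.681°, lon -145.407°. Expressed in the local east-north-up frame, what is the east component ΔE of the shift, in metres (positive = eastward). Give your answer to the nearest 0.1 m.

ΔE = -480.6 m

At φ = 30.681°, λ = -145.407°: sin φ = 0.510258, cos φ = 0.860022, sin λ = -0.567743, cos λ = -0.823206.
ΔE = −sin λ·ΔX + cos λ·ΔY = −(-0.567743)·(-430.5) + (-0.823206)·(286.9) = -480.59 m.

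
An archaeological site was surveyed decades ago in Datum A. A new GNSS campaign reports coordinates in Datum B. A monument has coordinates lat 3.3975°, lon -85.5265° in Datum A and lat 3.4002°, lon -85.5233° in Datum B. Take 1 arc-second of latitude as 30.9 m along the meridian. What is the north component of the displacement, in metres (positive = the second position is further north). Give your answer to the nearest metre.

Δφ = 3.4002° − 3.3975° = +0.0027°; Δλ = -85.5233° − -85.5265° = +0.0032°.
1° of latitude = 3600 × 30.90 = 111240 m.
ΔN = Δφ × 111240 = 300.3 m; ΔE = Δλ × 111240 × cos(3.3975°) = +0.0032 × 111240 × 0.998242 = 355.3 m.

ΔN = 300 m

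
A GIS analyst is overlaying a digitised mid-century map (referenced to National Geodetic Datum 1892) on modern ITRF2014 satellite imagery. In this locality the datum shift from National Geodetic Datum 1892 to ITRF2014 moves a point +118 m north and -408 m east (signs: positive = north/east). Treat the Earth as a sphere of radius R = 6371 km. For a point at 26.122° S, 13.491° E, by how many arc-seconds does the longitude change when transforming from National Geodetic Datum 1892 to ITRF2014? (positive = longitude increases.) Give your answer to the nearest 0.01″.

At latitude -26.122°, cos φ = 0.897859.
One radian of longitude at latitude φ spans R cos φ, so Δλ = ΔE / (R cos φ) = -408.0 / (6371000 × 0.897859) = -7.1325e-05 rad = -14.712″.

Δλ = -14.71″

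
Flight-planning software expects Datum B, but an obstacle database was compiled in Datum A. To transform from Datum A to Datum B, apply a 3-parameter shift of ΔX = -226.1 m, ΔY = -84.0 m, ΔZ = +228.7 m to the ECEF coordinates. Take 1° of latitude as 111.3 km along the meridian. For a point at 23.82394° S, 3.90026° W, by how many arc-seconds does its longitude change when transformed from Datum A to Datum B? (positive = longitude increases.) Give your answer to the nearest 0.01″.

sin φ = -0.403928, cos φ = 0.914791, sin λ = -0.068020, cos λ = 0.997684.
East component: ΔE = −sin λ·ΔX + cos λ·ΔY = −(-0.068020)(-226.1) + (0.997684)(-84.0) = -99.18 m.
1° of latitude spans 111300 m; at latitude φ, 1° of longitude spans that × cos φ = 101816.2 m, so Δλ = -99.18 / 101816.2 × 3600 = -3.507″.

Δλ = -3.51″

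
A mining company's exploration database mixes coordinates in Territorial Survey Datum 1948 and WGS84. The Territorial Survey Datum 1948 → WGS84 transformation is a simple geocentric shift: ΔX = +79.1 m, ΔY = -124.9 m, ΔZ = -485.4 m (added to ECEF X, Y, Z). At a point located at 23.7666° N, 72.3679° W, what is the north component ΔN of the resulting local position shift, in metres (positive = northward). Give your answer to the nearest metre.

ΔN = -502 m

At φ = 23.7666°, λ = -72.3679°: sin φ = 0.403012, cos φ = 0.915195, sin λ = -0.953021, cos λ = 0.302904.
ΔN = −sin φ cos λ·ΔX − sin φ sin λ·ΔY + cos φ·ΔZ = −(0.403012)(0.302904)(79.1) − (0.403012)(-0.953021)(-124.9) + (0.915195)(-485.4) = -501.86 m.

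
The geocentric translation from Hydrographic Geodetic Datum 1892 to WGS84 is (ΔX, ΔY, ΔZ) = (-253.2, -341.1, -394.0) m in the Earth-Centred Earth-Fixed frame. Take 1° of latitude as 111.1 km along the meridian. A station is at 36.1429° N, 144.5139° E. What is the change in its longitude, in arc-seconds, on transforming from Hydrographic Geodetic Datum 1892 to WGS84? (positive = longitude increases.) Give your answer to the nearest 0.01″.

sin φ = 0.589801, cos φ = 0.807548, sin λ = 0.580505, cos λ = -0.814256.
East component: ΔE = −sin λ·ΔX + cos λ·ΔY = −(0.580505)(-253.2) + (-0.814256)(-341.1) = 424.73 m.
1° of latitude spans 111100 m; at latitude φ, 1° of longitude spans that × cos φ = 89718.6 m, so Δλ = 424.73 / 89718.6 × 3600 = 17.042″.

Δλ = 17.04″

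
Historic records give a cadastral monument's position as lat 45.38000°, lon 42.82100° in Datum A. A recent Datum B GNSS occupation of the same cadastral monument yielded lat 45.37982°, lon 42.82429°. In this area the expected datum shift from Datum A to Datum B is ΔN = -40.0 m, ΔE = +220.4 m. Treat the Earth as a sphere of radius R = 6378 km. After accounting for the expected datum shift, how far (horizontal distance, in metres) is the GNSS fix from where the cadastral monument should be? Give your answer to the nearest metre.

Observed coordinate differences: Δφ = -0.00018°, Δλ = +0.00329°.
Converting to metres (1° lat = 111317 m, cos φ = 0.702402): observed ΔN = -20.0 m, observed ΔE = 257.2 m.
Subtracting the expected shift leaves a residual of -20.0 − (-40.0) = 20.0 m north and 257.2 − (220.4) = 36.8 m east.
Residual distance = √(20.0² + 36.8²) = 41.9 m.

42 m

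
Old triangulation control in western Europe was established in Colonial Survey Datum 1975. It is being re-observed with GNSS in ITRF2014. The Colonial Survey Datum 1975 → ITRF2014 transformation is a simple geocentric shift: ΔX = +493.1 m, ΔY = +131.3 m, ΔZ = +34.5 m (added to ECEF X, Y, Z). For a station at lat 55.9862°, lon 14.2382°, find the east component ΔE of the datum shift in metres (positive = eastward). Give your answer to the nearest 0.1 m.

ΔE = 6.0 m

At φ = 55.9862°, λ = 14.2382°: sin φ = 0.828903, cos φ = 0.559393, sin λ = 0.245954, cos λ = 0.969282.
ΔE = −sin λ·ΔX + cos λ·ΔY = −(0.245954)·(493.1) + (0.969282)·(131.3) = 5.99 m.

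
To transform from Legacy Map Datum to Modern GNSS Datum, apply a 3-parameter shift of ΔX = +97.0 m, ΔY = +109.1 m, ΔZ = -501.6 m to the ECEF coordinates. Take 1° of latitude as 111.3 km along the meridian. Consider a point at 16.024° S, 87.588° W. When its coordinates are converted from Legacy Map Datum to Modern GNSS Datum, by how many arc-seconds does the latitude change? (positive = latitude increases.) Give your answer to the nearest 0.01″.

sin φ = -0.276040, cos φ = 0.961146, sin λ = -0.999114, cos λ = 0.042085.
North component: ΔN = −sin φ cos λ·ΔX − sin φ sin λ·ΔY + cos φ·ΔZ = −(-0.276040)(0.042085)(97.0) − (-0.276040)(-0.999114)(109.1) + (0.961146)(-501.6) = -511.07 m.
1° of latitude spans 111300 m, so Δφ = -511.07 / 111300 × 3600 = -16.531″.

Δφ = -16.53″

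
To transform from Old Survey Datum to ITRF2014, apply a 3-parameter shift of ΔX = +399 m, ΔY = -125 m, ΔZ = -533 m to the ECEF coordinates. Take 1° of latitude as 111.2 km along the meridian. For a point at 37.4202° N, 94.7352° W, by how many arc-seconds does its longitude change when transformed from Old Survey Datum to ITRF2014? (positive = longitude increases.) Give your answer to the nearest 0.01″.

Δλ = 16.63″

sin φ = 0.607656, cos φ = 0.794200, sin λ = -0.996587, cos λ = -0.082551.
East component: ΔE = −sin λ·ΔX + cos λ·ΔY = −(-0.996587)(399) + (-0.082551)(-125) = 407.96 m.
1° of latitude spans 111200 m; at latitude φ, 1° of longitude spans that × cos φ = 88315.1 m, so Δλ = 407.96 / 88315.1 × 3600 = 16.630″.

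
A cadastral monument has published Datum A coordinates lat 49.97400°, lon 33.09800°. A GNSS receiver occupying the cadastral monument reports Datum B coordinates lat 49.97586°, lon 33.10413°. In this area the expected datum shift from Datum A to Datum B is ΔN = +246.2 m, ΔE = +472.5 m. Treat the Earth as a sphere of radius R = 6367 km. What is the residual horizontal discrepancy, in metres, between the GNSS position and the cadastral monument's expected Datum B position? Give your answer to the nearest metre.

Observed coordinate differences: Δφ = +0.00186°, Δλ = +0.00613°.
Converting to metres (1° lat = 111125 m, cos φ = 0.643135): observed ΔN = 206.7 m, observed ΔE = 438.1 m.
Subtracting the expected shift leaves a residual of 206.7 − (246.2) = -39.5 m north and 438.1 − (472.5) = -34.4 m east.
Residual distance = √((-39.5)² + (-34.4)²) = 52.4 m.

52 m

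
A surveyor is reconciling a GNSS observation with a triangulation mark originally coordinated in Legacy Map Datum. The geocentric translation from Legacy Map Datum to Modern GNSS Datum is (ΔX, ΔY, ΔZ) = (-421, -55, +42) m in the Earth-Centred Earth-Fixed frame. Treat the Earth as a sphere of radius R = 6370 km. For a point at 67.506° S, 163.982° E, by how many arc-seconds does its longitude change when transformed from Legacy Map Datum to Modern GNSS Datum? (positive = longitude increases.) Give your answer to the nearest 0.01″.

sin φ = -0.923920, cos φ = 0.382587, sin λ = 0.275939, cos λ = -0.961175.
East component: ΔE = −sin λ·ΔX + cos λ·ΔY = −(0.275939)(-421) + (-0.961175)(-55) = 169.04 m.
1° of latitude spans πR/180 = 111177 m; at latitude φ, 1° of longitude spans that × cos φ = 42535.0 m, so Δλ = 169.04 / 42535.0 × 3600 = 14.306″.

Δλ = 14.31″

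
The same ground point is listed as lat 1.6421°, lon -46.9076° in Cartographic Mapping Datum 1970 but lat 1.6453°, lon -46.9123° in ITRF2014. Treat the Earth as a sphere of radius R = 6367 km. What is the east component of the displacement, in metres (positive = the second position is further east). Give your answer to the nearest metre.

ΔE = -522 m

Δφ = 1.6453° − 1.6421° = +0.0032°; Δλ = -46.9123° − -46.9076° = -0.0047°.
1° along a meridian = πR/180 = 111125 m.
ΔN = Δφ × 111125 = 355.6 m; ΔE = Δλ × 111125 × cos(1.6421°) = -0.0047 × 111125 × 0.999589 = -522.1 m.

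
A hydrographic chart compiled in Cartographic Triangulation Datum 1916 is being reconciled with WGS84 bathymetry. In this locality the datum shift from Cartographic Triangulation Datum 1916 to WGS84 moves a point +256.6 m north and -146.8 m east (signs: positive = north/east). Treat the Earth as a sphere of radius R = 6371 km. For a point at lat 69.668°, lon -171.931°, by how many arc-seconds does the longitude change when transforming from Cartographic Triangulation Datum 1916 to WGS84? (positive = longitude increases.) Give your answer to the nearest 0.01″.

Δλ = -13.68″

At latitude 69.668°, cos φ = 0.347459.
One radian of longitude at latitude φ spans R cos φ, so Δλ = ΔE / (R cos φ) = -146.8 / (6371000 × 0.347459) = -6.6315e-05 rad = -13.679″.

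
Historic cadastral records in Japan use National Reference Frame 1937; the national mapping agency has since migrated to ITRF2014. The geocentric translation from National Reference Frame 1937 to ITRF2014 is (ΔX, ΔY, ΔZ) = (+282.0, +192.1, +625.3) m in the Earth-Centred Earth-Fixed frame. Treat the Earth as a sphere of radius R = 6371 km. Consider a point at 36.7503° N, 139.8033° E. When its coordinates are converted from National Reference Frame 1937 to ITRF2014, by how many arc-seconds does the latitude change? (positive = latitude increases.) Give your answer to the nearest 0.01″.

Δφ = 17.99″

sin φ = 0.598329, cos φ = 0.801251, sin λ = 0.645414, cos λ = -0.763833.
North component: ΔN = −sin φ cos λ·ΔX − sin φ sin λ·ΔY + cos φ·ΔZ = −(0.598329)(-0.763833)(282.0) − (0.598329)(0.645414)(192.1) + (0.801251)(625.3) = 555.72 m.
1° of latitude spans πR/180 = 111195 m, so Δφ = 555.72 / 111195 × 3600 = 17.992″.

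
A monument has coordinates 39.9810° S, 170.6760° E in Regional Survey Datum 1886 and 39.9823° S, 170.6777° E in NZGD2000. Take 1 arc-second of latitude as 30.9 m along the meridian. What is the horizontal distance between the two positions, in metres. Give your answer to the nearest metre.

Δφ = -39.9823° − -39.9810° = -0.0013°; Δλ = 170.6777° − 170.6760° = +0.0017°.
1° of latitude = 3600 × 30.90 = 111240 m.
ΔN = Δφ × 111240 = -144.6 m; ΔE = Δλ × 111240 × cos(-39.9810°) = +0.0017 × 111240 × 0.766258 = 144.9 m.
Distance = √(ΔE² + ΔN²) = √(144.9² + (-144.6)²) = 204.7 m.

205 m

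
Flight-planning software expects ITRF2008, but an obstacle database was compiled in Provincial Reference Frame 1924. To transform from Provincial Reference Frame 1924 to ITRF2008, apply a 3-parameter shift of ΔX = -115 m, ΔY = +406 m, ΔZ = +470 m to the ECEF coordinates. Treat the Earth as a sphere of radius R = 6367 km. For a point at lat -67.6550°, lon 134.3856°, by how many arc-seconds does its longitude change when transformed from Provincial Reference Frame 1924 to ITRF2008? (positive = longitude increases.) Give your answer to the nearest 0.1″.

Δλ = -17.2″

sin φ = -0.924911, cos φ = 0.380183, sin λ = 0.714649, cos λ = -0.699484.
East component: ΔE = −sin λ·ΔX + cos λ·ΔY = −(0.714649)(-115) + (-0.699484)(406) = -201.81 m.
1° of latitude spans πR/180 = 111125 m; at latitude φ, 1° of longitude spans that × cos φ = 42247.8 m, so Δλ = -201.81 / 42247.8 × 3600 = -17.196″.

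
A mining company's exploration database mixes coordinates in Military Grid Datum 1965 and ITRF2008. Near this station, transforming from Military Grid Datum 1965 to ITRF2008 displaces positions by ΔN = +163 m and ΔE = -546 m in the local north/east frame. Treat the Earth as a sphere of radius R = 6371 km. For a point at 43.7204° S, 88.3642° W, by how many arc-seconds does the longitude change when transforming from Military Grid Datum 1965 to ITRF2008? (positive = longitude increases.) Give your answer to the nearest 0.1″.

Δλ = -24.5″

At latitude -43.7204°, cos φ = 0.722721.
One radian of longitude at latitude φ spans R cos φ, so Δλ = ΔE / (R cos φ) = -546.0 / (6371000 × 0.722721) = -1.1858e-04 rad = -24.459″.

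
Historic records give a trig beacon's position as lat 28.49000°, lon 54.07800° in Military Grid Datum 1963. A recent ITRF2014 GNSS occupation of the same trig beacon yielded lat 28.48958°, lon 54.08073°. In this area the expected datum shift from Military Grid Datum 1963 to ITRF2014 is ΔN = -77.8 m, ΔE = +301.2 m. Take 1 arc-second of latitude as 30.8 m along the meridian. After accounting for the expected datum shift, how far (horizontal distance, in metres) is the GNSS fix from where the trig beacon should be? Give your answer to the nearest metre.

47 m

Observed coordinate differences: Δφ = -0.00042°, Δλ = +0.00273°.
Converting to metres (1° lat = 110880 m, cos φ = 0.878900): observed ΔN = -46.6 m, observed ΔE = 266.0 m.
Subtracting the expected shift leaves a residual of -46.6 − (-77.8) = 31.2 m north and 266.0 − (301.2) = -35.2 m east.
Residual distance = √(31.2² + (-35.2)²) = 47.0 m.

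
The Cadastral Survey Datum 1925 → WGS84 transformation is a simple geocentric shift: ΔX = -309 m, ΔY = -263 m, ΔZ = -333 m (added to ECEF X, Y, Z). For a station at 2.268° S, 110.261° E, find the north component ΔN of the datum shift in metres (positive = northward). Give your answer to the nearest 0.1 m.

The local north axis is (−sin φ cos λ, −sin φ sin λ, cos φ), giving ΔN = 4.235 − 9.764 − 332.739 = -338.27 m.

ΔN = -338.3 m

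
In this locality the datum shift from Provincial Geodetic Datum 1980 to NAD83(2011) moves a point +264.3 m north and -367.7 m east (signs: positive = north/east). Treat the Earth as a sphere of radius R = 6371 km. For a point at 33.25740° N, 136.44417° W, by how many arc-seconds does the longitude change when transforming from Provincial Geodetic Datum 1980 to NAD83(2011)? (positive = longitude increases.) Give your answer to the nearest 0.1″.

At latitude 33.25740°, cos φ = 0.836215.
One radian of longitude at latitude φ spans R cos φ, so Δλ = ΔE / (R cos φ) = -367.7 / (6371000 × 0.836215) = -6.9019e-05 rad = -14.236″.

Δλ = -14.2″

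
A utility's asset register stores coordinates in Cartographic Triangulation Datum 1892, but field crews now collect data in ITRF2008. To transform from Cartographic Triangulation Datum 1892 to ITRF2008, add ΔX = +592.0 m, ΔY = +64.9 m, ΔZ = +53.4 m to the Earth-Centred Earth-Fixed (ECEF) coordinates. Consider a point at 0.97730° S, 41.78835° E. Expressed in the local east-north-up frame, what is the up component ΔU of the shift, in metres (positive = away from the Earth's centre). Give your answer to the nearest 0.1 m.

ΔU = 483.7 m

The local up (radial) axis is (cos φ cos λ, cos φ sin λ, sin φ), giving ΔU = 441.338 + 43.242 − 0.911 = 483.67 m.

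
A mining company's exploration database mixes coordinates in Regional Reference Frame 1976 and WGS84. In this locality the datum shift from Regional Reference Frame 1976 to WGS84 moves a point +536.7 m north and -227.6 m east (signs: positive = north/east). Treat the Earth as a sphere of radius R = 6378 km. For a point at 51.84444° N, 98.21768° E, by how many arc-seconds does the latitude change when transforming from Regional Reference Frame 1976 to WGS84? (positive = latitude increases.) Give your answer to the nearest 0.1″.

Δφ = 17.4″

On a sphere of radius R, 1 rad of latitude = R, so Δφ = ΔN / R = 536.7 / 6378000 = 8.4149e-05 rad = 17.357″.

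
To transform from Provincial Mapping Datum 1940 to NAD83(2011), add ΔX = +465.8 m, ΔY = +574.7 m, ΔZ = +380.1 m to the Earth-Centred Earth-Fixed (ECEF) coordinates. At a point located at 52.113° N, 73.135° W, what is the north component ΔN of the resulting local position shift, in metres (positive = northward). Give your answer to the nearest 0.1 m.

ΔN = 560.8 m

The local north axis is (−sin φ cos λ, −sin φ sin λ, cos φ), giving ΔN = -106.653 + 434.059 + 233.422 = 560.83 m.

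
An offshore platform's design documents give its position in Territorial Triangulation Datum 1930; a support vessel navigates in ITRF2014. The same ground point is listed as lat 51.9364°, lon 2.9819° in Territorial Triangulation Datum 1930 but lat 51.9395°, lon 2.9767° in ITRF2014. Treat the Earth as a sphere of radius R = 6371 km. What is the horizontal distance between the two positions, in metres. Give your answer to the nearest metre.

Δφ = 51.9395° − 51.9364° = +0.0031°; Δλ = 2.9767° − 2.9819° = -0.0052°.
1° along a meridian = πR/180 = 111195 m.
ΔN = Δφ × 111195 = 344.7 m; ΔE = Δλ × 111195 × cos(51.9364°) = -0.0052 × 111195 × 0.616536 = -356.5 m.
Distance = √(ΔE² + ΔN²) = √((-356.5)² + 344.7²) = 495.9 m.

496 m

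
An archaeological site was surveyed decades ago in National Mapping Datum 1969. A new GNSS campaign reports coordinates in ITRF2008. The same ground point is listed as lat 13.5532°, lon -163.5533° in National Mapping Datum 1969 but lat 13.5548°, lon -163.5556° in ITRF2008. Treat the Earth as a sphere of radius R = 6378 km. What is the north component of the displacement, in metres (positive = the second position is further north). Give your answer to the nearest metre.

Δφ = 13.5548° − 13.5532° = +0.0016°; Δλ = -163.5556° − -163.5533° = -0.0023°.
1° along a meridian = πR/180 = 111317 m.
ΔN = Δφ × 111317 = 178.1 m; ΔE = Δλ × 111317 × cos(13.5532°) = -0.0023 × 111317 × 0.972153 = -248.9 m.

ΔN = 178 m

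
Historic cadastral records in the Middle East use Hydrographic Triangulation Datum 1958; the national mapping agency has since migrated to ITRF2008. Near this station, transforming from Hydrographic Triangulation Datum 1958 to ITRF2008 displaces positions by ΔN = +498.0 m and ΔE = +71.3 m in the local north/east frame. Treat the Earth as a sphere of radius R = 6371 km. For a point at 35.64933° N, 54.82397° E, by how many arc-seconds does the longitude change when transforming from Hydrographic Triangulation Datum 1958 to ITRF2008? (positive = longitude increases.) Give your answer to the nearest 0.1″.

Δλ = 2.8″

At latitude 35.64933°, cos φ = 0.812599.
One radian of longitude at latitude φ spans R cos φ, so Δλ = ΔE / (R cos φ) = 71.3 / (6371000 × 0.812599) = 1.3772e-05 rad = 2.841″.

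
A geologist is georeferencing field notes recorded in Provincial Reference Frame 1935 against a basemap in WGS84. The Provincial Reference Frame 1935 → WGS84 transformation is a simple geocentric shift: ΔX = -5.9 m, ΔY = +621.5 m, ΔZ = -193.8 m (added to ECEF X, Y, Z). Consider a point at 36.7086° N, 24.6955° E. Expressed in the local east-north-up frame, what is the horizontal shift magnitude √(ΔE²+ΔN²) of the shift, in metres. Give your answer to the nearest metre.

At φ = 36.7086°, λ = 24.6955°: sin φ = 0.597745, cos φ = 0.801686, sin λ = 0.417796, cos λ = 0.908541.
ΔE = −sin λ·ΔX + cos λ·ΔY = −(0.417796)·(-5.9) + (0.908541)·(621.5) = 567.12 m.
ΔN = −sin φ cos λ·ΔX − sin φ sin λ·ΔY + cos φ·ΔZ = −(0.597745)(0.908541)(-5.9) − (0.597745)(0.417796)(621.5) + (0.801686)(-193.8) = -307.37 m.
Horizontal magnitude = √(ΔE² + ΔN²) = √(567.12² + (-307.37)²) = 645.06 m.

645 m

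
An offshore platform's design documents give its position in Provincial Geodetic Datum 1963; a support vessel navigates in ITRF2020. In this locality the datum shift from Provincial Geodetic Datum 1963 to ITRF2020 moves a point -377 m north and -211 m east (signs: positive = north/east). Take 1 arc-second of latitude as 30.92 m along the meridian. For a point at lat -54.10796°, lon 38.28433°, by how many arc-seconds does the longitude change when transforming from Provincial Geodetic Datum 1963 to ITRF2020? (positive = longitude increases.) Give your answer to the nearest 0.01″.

Δλ = -11.64″

At latitude -54.10796°, cos φ = 0.586260.
1″ of longitude at this latitude = 30.92 × cos φ = 18.1272 m, so Δλ = -211.0 / 18.1272 = -11.640″.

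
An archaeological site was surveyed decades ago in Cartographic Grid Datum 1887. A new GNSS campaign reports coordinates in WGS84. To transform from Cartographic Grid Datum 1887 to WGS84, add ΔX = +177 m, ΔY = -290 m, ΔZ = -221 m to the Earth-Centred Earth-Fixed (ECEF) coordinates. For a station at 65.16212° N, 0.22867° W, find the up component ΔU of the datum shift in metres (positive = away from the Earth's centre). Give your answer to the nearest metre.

ΔU = -126 m

At φ = 65.16212°, λ = -0.22867°: sin φ = 0.907500, cos φ = 0.420052, sin λ = -0.003991, cos λ = 0.999992.
ΔU = cos φ cos λ·ΔX + cos φ sin λ·ΔY + sin φ·ΔZ = (0.420052)(0.999992)(177) + (0.420052)(-0.003991)(-290) + (0.907500)(-221) = -125.72 m.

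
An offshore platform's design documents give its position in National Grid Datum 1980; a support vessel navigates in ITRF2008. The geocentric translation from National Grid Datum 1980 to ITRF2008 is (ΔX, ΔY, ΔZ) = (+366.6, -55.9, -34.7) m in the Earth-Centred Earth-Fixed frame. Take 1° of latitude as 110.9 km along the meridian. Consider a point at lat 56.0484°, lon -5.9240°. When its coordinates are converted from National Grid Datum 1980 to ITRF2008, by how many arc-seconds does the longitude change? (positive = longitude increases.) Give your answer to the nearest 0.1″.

sin φ = 0.829510, cos φ = 0.558492, sin λ = -0.103209, cos λ = 0.994660.
East component: ΔE = −sin λ·ΔX + cos λ·ΔY = −(-0.103209)(366.6) + (0.994660)(-55.9) = -17.76 m.
1° of latitude spans 110900 m; at latitude φ, 1° of longitude spans that × cos φ = 61936.8 m, so Δλ = -17.76 / 61936.8 × 3600 = -1.033″.

Δλ = -1.0″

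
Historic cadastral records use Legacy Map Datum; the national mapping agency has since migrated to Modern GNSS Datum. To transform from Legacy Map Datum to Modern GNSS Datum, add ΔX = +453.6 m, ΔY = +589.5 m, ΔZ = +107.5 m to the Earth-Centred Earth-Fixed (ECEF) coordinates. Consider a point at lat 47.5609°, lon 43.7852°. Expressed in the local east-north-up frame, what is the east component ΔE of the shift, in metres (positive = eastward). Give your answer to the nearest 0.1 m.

ΔE = 111.7 m

At φ = 47.5609°, λ = 43.7852°: sin φ = 0.737995, cos φ = 0.674806, sin λ = 0.691957, cos λ = 0.721939.
ΔE = −sin λ·ΔX + cos λ·ΔY = −(0.691957)·(453.6) + (0.721939)·(589.5) = 111.71 m.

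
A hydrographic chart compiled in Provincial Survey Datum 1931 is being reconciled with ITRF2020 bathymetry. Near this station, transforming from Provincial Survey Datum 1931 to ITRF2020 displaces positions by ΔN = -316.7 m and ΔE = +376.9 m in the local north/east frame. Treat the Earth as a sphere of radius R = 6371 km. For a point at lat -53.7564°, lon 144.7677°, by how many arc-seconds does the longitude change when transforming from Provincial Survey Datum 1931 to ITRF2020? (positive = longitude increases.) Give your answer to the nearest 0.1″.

At latitude -53.7564°, cos φ = 0.591220.
One radian of longitude at latitude φ spans R cos φ, so Δλ = ΔE / (R cos φ) = 376.9 / (6371000 × 0.591220) = 1.0006e-04 rad = 20.639″.

Δλ = 20.6″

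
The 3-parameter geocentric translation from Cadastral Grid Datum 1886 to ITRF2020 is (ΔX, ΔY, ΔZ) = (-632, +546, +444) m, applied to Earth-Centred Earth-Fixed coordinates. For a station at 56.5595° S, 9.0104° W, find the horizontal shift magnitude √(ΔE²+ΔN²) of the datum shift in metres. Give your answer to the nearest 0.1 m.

560.9 m

At φ = -56.5595°, λ = -9.0104°: sin φ = -0.834459, cos φ = 0.551071, sin λ = -0.156614, cos λ = 0.987660.
ΔE = −sin λ·ΔX + cos λ·ΔY = −(-0.156614)·(-632) + (0.987660)·(546) = 440.28 m.
ΔN = −sin φ cos λ·ΔX − sin φ sin λ·ΔY + cos φ·ΔZ = −(-0.834459)(0.987660)(-632) − (-0.834459)(-0.156614)(546) + (0.551071)(444) = -347.55 m.
Horizontal magnitude = √(ΔE² + ΔN²) = √(440.28² + (-347.55)²) = 560.93 m.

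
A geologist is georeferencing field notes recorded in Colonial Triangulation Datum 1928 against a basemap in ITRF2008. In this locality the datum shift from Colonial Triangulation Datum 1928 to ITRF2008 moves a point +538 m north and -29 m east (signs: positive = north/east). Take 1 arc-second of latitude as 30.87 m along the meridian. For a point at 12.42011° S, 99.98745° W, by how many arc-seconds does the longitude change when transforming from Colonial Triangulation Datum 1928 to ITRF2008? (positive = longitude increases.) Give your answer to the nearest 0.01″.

Δλ = -0.96″

At latitude -12.42011°, cos φ = 0.976597.
1″ of longitude at this latitude = 30.87 × cos φ = 30.1475 m, so Δλ = -29.0 / 30.1475 = -0.962″.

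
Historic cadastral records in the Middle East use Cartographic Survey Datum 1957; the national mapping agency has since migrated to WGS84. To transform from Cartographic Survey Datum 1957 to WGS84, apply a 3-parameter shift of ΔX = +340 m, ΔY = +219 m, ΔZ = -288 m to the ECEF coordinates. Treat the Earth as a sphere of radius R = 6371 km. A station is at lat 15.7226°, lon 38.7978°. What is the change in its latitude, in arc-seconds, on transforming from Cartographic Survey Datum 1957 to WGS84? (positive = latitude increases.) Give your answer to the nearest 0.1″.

sin φ = 0.270980, cos φ = 0.962585, sin λ = 0.626574, cos λ = 0.779362.
North component: ΔN = −sin φ cos λ·ΔX − sin φ sin λ·ΔY + cos φ·ΔZ = −(0.270980)(0.779362)(340) − (0.270980)(0.626574)(219) + (0.962585)(-288) = -386.21 m.
1° of latitude spans πR/180 = 111195 m, so Δφ = -386.21 / 111195 × 3600 = -12.504″.

Δφ = -12.5″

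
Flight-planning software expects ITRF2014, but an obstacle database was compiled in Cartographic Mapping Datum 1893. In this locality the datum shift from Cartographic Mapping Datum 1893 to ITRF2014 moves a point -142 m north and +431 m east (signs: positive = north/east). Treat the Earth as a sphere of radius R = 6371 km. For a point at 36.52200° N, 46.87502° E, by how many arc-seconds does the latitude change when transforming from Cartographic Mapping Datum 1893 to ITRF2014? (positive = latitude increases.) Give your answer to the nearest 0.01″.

On a sphere of radius R, 1 rad of latitude = R, so Δφ = ΔN / R = -142.0 / 6371000 = -2.2288e-05 rad = -4.597″.

Δφ = -4.60″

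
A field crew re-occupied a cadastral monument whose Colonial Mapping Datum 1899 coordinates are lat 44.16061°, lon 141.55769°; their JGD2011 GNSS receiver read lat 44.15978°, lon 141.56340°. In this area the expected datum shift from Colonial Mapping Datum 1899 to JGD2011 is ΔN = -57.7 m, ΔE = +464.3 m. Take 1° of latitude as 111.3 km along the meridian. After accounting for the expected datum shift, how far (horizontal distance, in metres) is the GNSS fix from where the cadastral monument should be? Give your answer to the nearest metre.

36 m

Observed coordinate differences: Δφ = -0.00083°, Δλ = +0.00571°.
Converting to metres (1° lat = 111300 m, cos φ = 0.717390): observed ΔN = -92.4 m, observed ΔE = 455.9 m.
Subtracting the expected shift leaves a residual of -92.4 − (-57.7) = -34.7 m north and 455.9 − (464.3) = -8.4 m east.
Residual distance = √((-34.7)² + (-8.4)²) = 35.7 m.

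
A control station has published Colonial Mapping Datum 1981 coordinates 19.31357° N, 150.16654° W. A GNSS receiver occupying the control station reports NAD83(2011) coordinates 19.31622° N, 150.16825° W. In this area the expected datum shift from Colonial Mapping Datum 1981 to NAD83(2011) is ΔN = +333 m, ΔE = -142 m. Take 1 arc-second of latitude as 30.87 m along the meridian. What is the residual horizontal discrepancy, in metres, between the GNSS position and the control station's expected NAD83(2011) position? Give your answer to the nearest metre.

Observed coordinate differences: Δφ = +0.00265°, Δλ = -0.00171°.
Converting to metres (1° lat = 111132 m, cos φ = 0.943723): observed ΔN = 294.5 m, observed ΔE = -179.3 m.
Subtracting the expected shift leaves a residual of 294.5 − (333) = -38.5 m north and -179.3 − (-142) = -37.3 m east.
Residual distance = √((-38.5)² + (-37.3)²) = 53.6 m.

54 m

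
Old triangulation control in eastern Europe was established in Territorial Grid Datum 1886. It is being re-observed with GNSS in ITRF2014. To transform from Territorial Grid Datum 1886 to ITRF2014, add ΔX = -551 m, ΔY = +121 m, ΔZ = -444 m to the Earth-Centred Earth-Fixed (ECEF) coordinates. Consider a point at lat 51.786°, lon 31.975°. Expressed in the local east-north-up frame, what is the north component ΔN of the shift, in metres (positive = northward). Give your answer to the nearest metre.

ΔN = 42 m

The local north axis is (−sin φ cos λ, −sin φ sin λ, cos φ), giving ΔN = 367.240 − 50.344 − 274.659 = 42.24 m.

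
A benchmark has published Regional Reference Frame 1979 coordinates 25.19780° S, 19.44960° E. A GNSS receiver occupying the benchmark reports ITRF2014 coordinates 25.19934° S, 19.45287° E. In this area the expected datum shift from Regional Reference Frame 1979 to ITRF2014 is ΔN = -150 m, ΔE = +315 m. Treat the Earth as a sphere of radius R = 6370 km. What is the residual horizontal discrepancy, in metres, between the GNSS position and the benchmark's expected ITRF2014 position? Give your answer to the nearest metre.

Observed coordinate differences: Δφ = -0.00154°, Δλ = +0.00327°.
Converting to metres (1° lat = 111177 m, cos φ = 0.904843): observed ΔN = -171.2 m, observed ΔE = 329.0 m.
Subtracting the expected shift leaves a residual of -171.2 − (-150) = -21.2 m north and 329.0 − (315) = 14.0 m east.
Residual distance = √((-21.2)² + 14.0²) = 25.4 m.

25 m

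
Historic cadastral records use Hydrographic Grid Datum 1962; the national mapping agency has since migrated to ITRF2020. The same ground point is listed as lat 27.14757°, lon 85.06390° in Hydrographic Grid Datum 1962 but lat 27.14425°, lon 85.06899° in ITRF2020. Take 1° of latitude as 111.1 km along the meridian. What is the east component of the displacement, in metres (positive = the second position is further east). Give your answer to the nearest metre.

Δφ = 27.14425° − 27.14757° = -0.00332°; Δλ = 85.06899° − 85.06390° = +0.00509°.
ΔN = Δφ × 111100 = -368.9 m; ΔE = Δλ × 111100 × cos(27.14757°) = +0.00509 × 111100 × 0.889834 = 503.2 m.

ΔE = 503 m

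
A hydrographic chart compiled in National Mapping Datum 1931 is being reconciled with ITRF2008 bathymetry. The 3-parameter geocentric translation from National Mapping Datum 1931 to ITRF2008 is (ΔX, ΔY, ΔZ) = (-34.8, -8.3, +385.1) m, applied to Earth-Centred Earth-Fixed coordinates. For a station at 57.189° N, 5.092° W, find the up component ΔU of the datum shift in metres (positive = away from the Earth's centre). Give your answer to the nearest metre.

The local up (radial) axis is (cos φ cos λ, cos φ sin λ, sin φ), giving ΔU = -18.783 + 0.399 + 323.662 = 305.28 m.

ΔU = 305 m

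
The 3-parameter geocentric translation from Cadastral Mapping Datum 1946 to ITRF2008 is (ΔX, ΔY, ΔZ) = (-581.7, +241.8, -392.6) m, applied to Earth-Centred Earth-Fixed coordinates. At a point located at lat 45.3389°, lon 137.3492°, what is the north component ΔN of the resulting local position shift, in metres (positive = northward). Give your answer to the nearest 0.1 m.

ΔN = -696.8 m

The local north axis is (−sin φ cos λ, −sin φ sin λ, cos φ), giving ΔN = -304.312 − 116.526 − 275.963 = -696.80 m.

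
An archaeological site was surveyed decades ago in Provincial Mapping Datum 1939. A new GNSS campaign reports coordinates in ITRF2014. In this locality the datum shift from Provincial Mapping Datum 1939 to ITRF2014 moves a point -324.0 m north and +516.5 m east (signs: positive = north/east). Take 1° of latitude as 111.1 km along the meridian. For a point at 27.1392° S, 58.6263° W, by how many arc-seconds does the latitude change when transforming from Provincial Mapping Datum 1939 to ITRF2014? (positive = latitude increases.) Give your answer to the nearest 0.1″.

Δφ = -10.5″

1° of latitude = 111.1 km, so Δφ = -324.0 / 111100 = -0.0029163° = -10.499″.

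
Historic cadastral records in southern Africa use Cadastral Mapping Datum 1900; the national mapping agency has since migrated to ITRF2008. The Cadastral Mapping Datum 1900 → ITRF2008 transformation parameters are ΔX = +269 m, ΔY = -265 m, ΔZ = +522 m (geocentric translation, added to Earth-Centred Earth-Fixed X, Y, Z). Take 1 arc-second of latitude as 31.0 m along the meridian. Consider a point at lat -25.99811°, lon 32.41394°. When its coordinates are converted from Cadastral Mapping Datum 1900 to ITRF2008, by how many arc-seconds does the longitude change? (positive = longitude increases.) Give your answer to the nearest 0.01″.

sin φ = -0.438341, cos φ = 0.898809, sin λ = 0.536032, cos λ = 0.844198.
East component: ΔE = −sin λ·ΔX + cos λ·ΔY = −(0.536032)(269) + (0.844198)(-265) = -367.91 m.
1° of latitude spans 3600 × 31.00 = 111600 m; at latitude φ, 1° of longitude spans that × cos φ = 100307.0 m, so Δλ = -367.91 / 100307.0 × 3600 = -13.204″.

Δλ = -13.20″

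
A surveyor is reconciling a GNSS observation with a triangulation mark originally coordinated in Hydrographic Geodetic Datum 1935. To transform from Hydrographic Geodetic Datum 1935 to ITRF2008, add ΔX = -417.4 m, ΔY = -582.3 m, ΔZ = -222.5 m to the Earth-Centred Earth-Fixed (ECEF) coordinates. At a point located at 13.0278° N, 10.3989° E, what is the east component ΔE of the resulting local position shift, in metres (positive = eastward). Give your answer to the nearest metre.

At φ = 13.0278°, λ = 10.3989°: sin φ = 0.225424, cos φ = 0.974261, sin λ = 0.180500, cos λ = 0.983575.
ΔE = −sin λ·ΔX + cos λ·ΔY = −(0.180500)·(-417.4) + (0.983575)·(-582.3) = -497.39 m.

ΔE = -497 m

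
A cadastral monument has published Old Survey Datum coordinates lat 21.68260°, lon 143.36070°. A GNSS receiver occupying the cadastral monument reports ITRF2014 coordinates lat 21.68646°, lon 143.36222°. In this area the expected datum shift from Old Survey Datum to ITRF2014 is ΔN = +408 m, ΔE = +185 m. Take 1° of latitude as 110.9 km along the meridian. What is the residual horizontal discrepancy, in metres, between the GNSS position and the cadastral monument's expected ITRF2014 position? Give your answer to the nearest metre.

Observed coordinate differences: Δφ = +0.00386°, Δλ = +0.00152°.
Converting to metres (1° lat = 110900 m, cos φ = 0.929245): observed ΔN = 428.1 m, observed ΔE = 156.6 m.
Subtracting the expected shift leaves a residual of 428.1 − (408) = 20.1 m north and 156.6 − (185) = -28.4 m east.
Residual distance = √(20.1² + (-28.4)²) = 34.7 m.

35 m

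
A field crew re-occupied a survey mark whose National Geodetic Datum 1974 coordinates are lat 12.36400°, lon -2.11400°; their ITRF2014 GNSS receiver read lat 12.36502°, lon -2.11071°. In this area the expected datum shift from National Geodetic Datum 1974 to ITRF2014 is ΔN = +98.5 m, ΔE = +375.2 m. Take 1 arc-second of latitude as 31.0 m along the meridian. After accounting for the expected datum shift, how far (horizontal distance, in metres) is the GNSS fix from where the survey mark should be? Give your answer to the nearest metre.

Observed coordinate differences: Δφ = +0.00102°, Δλ = +0.00329°.
Converting to metres (1° lat = 111600 m, cos φ = 0.976807): observed ΔN = 113.8 m, observed ΔE = 358.6 m.
Subtracting the expected shift leaves a residual of 113.8 − (98.5) = 15.3 m north and 358.6 − (375.2) = -16.6 m east.
Residual distance = √(15.3² + (-16.6)²) = 22.6 m.

23 m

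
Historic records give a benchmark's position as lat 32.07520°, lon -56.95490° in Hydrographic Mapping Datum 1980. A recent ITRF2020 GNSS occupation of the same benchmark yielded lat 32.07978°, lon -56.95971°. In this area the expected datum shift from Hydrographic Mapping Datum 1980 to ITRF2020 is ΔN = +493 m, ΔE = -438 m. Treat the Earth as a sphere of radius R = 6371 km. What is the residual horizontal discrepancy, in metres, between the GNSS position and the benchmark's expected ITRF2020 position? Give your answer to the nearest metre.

Observed coordinate differences: Δφ = +0.00458°, Δλ = -0.00481°.
Converting to metres (1° lat = 111195 m, cos φ = 0.847352): observed ΔN = 509.3 m, observed ΔE = -453.2 m.
Subtracting the expected shift leaves a residual of 509.3 − (493) = 16.3 m north and -453.2 − (-438) = -15.2 m east.
Residual distance = √(16.3² + (-15.2)²) = 22.3 m.

22 m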